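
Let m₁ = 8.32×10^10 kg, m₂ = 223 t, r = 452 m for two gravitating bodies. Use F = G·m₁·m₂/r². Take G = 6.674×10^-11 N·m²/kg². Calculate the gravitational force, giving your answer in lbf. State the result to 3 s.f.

Directly: F = Gm₁m₂/r².
m₁ = 8.32×10^10 kg; m₂ = 223 t = 2.230×10^5 kg; r = 452 m; G = 6.674×10^-11 N·m²/kg².
F = 6.061 N
6.061 N × (1 lbf / 4.448 N) = 1.363 lbf

1.36 lbf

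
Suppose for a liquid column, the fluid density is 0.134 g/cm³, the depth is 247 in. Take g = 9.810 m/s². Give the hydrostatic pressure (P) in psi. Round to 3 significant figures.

1.20 psi

Directly: P = ρgh.
ρ = 0.134 g/cm³ = 134.0 kg/m³; h = 247 in = 6.274 m; g = 9.810 m/s².
P = 8247 Pa
8247 Pa × (1 psi / 6895 Pa) = 1.196 psi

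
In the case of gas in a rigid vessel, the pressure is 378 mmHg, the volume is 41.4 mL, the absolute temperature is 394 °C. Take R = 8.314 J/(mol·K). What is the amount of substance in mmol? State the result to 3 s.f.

0.376 mmol

From the ideal-gas law: n = PV/(RT).
P = 378 mmHg = 50396 Pa; V = 41.4 mL = 4.140×10^-5 m³; T = 394 °C = 667.1 K; R = 8.314 J/(mol·K).
n = 3.761×10^-4 mol
3.761×10^-4 mol × (1 mmol / 0.001000 mol) = 0.3761 mmol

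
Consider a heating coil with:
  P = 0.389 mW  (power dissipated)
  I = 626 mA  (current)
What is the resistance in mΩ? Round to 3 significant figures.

0.993 mΩ

Solving P = I²R for R: R = P/I².
P = 0.389 mW = 3.890×10^-4 W; I = 626 mA = 0.6260 A.
R = 9.927×10^-4 Ω
9.927×10^-4 Ω × (1 mΩ / 0.001000 Ω) = 0.9927 mΩ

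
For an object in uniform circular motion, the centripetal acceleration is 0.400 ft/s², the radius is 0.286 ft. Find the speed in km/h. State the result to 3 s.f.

0.371 km/h

Solving a = v²/r for v: v = √(a·r).
a = 0.400 ft/s² = 0.1219 m/s²; r = 0.286 ft = 0.08717 m.
v = 0.1031 m/s
0.1031 m/s × (1 km/h / 0.2778 m/s) = 0.3711 km/h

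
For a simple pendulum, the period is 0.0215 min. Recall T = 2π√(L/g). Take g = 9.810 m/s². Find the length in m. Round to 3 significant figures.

0.414 m

Rearranging T = 2π√(L/g) for L: L = g·(T/2π)².
T = 0.0215 min = 1.290 s; g = 9.810 m/s².
L = 0.4135 m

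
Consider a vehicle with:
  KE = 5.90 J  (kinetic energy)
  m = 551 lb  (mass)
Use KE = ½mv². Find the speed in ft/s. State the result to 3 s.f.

0.713 ft/s

Rearranging: v = √(2·KE/m).
KE = 5.90 J; m = 551 lb = 249.9 kg.
v = 0.2173 m/s
0.2173 m/s × (1 ft/s / 0.3048 m/s) = 0.7129 ft/s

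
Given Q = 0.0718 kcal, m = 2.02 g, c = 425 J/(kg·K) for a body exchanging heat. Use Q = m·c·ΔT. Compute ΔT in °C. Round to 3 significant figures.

Solving Q = m·c·ΔT for ΔT: ΔT = Q/(m·c).
Q = 0.0718 kcal = 300.4 J; m = 2.02 g = 0.002020 kg; c = 425 J/(kg·K).
ΔT = 349.9 K
Since 1 °C = 1 K, 349.9 °C.

350 °C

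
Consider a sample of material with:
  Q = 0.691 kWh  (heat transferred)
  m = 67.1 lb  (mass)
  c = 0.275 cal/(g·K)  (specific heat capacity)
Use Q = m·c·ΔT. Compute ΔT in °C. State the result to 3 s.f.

71.0 °C

Solving Q = m·c·ΔT for ΔT: ΔT = Q/(m·c).
Q = 0.691 kWh = 2.488×10^6 J; m = 67.1 lb = 30.44 kg; c = 0.275 cal/(g·K) = 1151 J/(kg·K).
ΔT = 71.03 K
Since 1 °C = 1 K, 71.03 °C.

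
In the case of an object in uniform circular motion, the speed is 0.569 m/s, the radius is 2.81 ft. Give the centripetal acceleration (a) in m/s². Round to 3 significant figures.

0.378 m/s²

Directly: a = v²/r.
v = 0.569 m/s; r = 2.81 ft = 0.8565 m.
a = 0.3780 m/s²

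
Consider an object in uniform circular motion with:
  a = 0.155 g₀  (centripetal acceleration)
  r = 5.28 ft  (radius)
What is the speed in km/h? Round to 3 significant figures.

Solving a = v²/r for v: v = √(a·r).
a = 0.155 g₀ = 1.520 m/s²; r = 5.28 ft = 1.609 m.
v = 1.564 m/s
1.564 m/s × (1 km/h / 0.2778 m/s) = 5.631 km/h

5.63 km/h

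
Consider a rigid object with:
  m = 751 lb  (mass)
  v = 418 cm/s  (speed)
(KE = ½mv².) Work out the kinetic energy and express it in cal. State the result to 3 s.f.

Directly: KE = ½mv².
m = 751 lb = 340.6 kg; v = 418 cm/s = 4.180 m/s.
KE = 2976 J
2976 J × (1 cal / 4.184 J) = 711.3 cal

711 cal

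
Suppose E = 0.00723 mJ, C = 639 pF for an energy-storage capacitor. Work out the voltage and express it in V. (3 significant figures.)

150 V

Rearranging: V = √(2E/C).
E = 0.00723 mJ = 7.230×10^-6 J; C = 639 pF = 6.390×10^-10 F.
V = 150.4 V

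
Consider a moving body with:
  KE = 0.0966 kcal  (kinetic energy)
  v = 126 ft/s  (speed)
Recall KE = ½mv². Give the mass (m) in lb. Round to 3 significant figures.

Rearranging: m = 2·KE/v².
KE = 0.0966 kcal = 404.2 J; v = 126 ft/s = 38.40 m/s.
m = 0.5481 kg
0.5481 kg × (1 lb / 0.4536 kg) = 1.208 lb

1.21 lb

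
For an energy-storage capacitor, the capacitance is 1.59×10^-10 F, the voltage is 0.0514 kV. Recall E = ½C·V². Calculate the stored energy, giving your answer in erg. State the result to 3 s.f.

E is given directly by: E = ½CV².
C = 1.59×10^-10 F; V = 0.0514 kV = 51.40 V.
E = 2.100×10^-7 J
2.100×10^-7 J × (1 erg / 1.000×10^-7 J) = 2.100 erg

2.10 erg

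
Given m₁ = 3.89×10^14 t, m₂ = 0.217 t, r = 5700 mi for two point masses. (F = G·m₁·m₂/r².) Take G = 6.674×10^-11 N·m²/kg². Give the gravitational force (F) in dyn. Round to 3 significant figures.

6.69 dyn

From Newton's law of gravitation: F = Gm₁m₂/r².
m₁ = 3.89×10^14 t = 3.890×10^17 kg; m₂ = 0.217 t = 217.0 kg; r = 5700 mi = 9.173×10^6 m; G = 6.674×10^-11 N·m²/kg².
F = 6.695×10^-5 N  (the unit combination reduces to kg·m/s² = N)
6.695×10^-5 N × (1 dyn / 1.000×10^-5 N) = 6.695 dyn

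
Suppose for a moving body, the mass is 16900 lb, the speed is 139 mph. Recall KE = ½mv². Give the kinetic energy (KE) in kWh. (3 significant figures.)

4.11 kWh

Directly: KE = ½mv².
m = 16900 lb = 7666 kg; v = 139 mph = 62.14 m/s.
KE = 1.480×10^7 J
1.480×10^7 J × (1 kWh / 3.600×10^6 J) = 4.111 kWh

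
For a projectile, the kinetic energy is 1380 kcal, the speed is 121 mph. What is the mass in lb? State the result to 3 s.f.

8700 lb

Rearranging: m = 2·KE/v².
KE = 1380 kcal = 5.774×10^6 J; v = 121 mph = 54.09 m/s.
m = 3947 kg
3947 kg × (1 lb / 0.4536 kg) = 8701 lb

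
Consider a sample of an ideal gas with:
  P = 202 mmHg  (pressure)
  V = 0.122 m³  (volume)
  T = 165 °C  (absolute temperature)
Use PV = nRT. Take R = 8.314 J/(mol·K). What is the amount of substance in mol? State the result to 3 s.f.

From the ideal-gas law: n = PV/(RT).
P = 202 mmHg = 26931 Pa; V = 0.122 m³; T = 165 °C = 438.1 K; R = 8.314 J/(mol·K).
n = 0.9019 mol

0.902 mol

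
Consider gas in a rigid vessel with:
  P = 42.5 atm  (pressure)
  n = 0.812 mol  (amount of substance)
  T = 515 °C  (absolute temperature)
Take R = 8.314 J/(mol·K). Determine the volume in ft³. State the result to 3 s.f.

From the ideal-gas law: V = nRT/P.
P = 42.5 atm = 4.306×10^6 Pa; n = 0.812 mol; T = 515 °C = 788.1 K; R = 8.314 J/(mol·K).
V = 0.001236 m³
0.001236 m³ × (1 ft³ / 0.02832 m³) = 0.04363 ft³

0.0436 ft³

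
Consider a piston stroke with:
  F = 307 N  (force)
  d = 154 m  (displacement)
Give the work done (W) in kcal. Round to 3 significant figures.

Directly: W = F·d.
F = 307 N; d = 154 m.
W = 47278 J
47278 J × (1 kcal / 4184 J) = 11.30 kcal

11.3 kcal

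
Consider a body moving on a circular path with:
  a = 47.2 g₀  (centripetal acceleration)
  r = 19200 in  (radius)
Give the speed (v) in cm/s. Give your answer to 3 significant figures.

47500 cm/s

Solving a = v²/r for v: v = √(a·r).
a = 47.2 g₀ = 462.9 m/s²; r = 19200 in = 487.7 m.
v = 475.1 m/s
475.1 m/s × (1 cm/s / 0.01000 m/s) = 47512 cm/s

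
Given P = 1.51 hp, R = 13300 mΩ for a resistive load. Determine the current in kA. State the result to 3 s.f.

Rearranging P = I²R for I: I = √(P/R).
P = 1.51 hp = 1126 W; R = 13300 mΩ = 13.30 Ω.
I = 9.201 A
9.201 A × (1 kA / 1000 A) = 0.009201 kA

0.00920 kA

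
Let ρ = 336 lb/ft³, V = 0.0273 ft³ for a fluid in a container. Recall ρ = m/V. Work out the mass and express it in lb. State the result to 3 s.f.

9.17 lb

Solving ρ = m/V for m: m = ρV.
ρ = 336 lb/ft³ = 5382 kg/m³; V = 0.0273 ft³ = 7.730×10^-4 m³.
m = 4.161 kg
4.161 kg × (1 lb / 0.4536 kg) = 9.173 lb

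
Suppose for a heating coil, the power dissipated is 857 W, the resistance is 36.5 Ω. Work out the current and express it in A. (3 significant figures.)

4.85 A

Rearranging: I = √(P/R).
P = 857 W; R = 36.5 Ω.
I = 4.846 A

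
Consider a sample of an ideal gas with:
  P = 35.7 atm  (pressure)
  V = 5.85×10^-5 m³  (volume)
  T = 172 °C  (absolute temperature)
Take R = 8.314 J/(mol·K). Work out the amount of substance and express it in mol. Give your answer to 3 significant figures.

From the ideal-gas law: n = PV/(RT).
P = 35.7 atm = 3.617×10^6 Pa; V = 5.85×10^-5 m³; T = 172 °C = 445.1 K; R = 8.314 J/(mol·K).
n = 0.05718 mol

0.0572 mol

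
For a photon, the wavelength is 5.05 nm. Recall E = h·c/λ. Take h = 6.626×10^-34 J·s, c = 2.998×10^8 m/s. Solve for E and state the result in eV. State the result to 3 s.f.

Directly: E = hc/λ.
λ = 5.05 nm = 5.050×10^-9 m; h = 6.626×10^-34 J·s; c = 2.998×10^8 m/s.
E = 3.934×10^-17 J  (the unit combination reduces to kg·m²/s² = J)
3.934×10^-17 J × (1 eV / 1.602×10^-19 J) = 245.5 eV

246 eV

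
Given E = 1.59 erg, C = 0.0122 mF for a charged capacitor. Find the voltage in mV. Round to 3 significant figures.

Rearranging: V = √(2E/C).
E = 1.59 erg = 1.590×10^-7 J; C = 0.0122 mF = 1.220×10^-5 F.
V = 0.1614 V
0.1614 V × (1 mV / 0.001000 V) = 161.4 mV

161 mV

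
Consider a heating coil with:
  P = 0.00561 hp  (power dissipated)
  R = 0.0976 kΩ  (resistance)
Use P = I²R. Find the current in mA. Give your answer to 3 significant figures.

Rearranging P = I²R for I: I = √(P/R).
P = 0.00561 hp = 4.183 W; R = 0.0976 kΩ = 97.60 Ω.
I = 0.2070 A
0.2070 A × (1 mA / 0.001000 A) = 207.0 mA

207 mA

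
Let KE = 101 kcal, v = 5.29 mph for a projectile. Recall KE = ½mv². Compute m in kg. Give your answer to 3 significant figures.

1.51×10^5 kg

Rearranging KE = ½mv² for m: m = 2·KE/v².
KE = 101 kcal = 4.226×10^5 J; v = 5.29 mph = 2.365 m/s.
m = 1.511×10^5 kg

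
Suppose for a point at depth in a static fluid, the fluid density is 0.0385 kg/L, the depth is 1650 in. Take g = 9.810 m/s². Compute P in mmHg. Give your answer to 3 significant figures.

119 mmHg

P is given directly by: P = ρgh.
ρ = 0.0385 kg/L = 38.50 kg/m³; h = 1650 in = 41.91 m; g = 9.810 m/s².
P = 15829 Pa
15829 Pa × (1 mmHg / 133.3 Pa) = 118.7 mmHg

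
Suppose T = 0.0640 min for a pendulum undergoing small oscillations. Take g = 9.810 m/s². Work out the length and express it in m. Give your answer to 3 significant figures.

Solving T = 2π√(L/g) for L: L = g·(T/2π)².
T = 0.0640 min = 3.840 s; g = 9.810 m/s².
L = 3.664 m

3.66 m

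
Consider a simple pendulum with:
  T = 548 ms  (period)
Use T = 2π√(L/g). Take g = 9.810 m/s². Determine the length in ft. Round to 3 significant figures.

Rearranging T = 2π√(L/g) for L: L = g·(T/2π)².
T = 548 ms = 0.5480 s; g = 9.810 m/s².
L = 0.07462 m
0.07462 m × (1 ft / 0.3048 m) = 0.2448 ft

0.245 ft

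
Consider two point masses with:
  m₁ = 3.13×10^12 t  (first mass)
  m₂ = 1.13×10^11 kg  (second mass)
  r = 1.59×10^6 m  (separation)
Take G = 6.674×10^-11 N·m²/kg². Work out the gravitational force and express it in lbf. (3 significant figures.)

2100 lbf

F is given directly by: F = Gm₁m₂/r².
m₁ = 3.13×10^12 t = 3.130×10^15 kg; m₂ = 1.13×10^11 kg; r = 1.59×10^6 m; G = 6.674×10^-11 N·m²/kg².
F = 9337 N
9337 N × (1 lbf / 4.448 N) = 2099 lbf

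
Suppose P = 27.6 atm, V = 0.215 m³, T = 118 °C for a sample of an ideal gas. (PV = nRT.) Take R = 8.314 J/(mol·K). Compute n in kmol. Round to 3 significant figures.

0.185 kmol

Rearranging PV = nRT for n: n = PV/(RT).
P = 27.6 atm = 2.797×10^6 Pa; V = 0.215 m³; T = 118 °C = 391.1 K; R = 8.314 J/(mol·K).
n = 184.9 mol
184.9 mol × (1 kmol / 1000 mol) = 0.1849 kmol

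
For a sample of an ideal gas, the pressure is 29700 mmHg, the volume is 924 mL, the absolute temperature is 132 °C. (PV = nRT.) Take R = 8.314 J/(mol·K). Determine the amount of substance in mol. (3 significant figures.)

1.09 mol

Rearranging PV = nRT for n: n = PV/(RT).
P = 29700 mmHg = 3.960×10^6 Pa; V = 924 mL = 9.240×10^-4 m³; T = 132 °C = 405.1 K; R = 8.314 J/(mol·K).
n = 1.086 mol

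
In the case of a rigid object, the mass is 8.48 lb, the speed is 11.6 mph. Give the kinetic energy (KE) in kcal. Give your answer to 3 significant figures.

0.0124 kcal

Directly: KE = ½mv².
m = 8.48 lb = 3.846 kg; v = 11.6 mph = 5.186 m/s.
KE = 51.72 J  (the unit combination reduces to kg·m²/s² = J)
51.72 J × (1 kcal / 4184 J) = 0.01236 kcal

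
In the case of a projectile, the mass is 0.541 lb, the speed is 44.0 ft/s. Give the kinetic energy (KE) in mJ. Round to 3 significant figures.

22100 mJ

KE is given directly by: KE = ½mv².
m = 0.541 lb = 0.2454 kg; v = 44.0 ft/s = 13.41 m/s.
KE = 22.07 J  (the unit combination reduces to kg·m²/s² = J)
22.07 J × (1 mJ / 0.001000 J) = 22068 mJ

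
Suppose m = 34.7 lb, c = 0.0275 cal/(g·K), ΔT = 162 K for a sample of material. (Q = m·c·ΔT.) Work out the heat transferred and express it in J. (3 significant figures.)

Q is given directly by: Q = mcΔT.
m = 34.7 lb = 15.74 kg; c = 0.0275 cal/(g·K) = 115.1 J/(kg·K); ΔT = 162 K.
Q = 2.934×10^5 J

2.93×10^5 J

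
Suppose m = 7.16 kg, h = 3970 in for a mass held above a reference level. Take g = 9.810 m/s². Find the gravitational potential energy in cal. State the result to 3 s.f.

Directly: PE = mgh.
m = 7.16 kg; h = 3970 in = 100.8 m; g = 9.810 m/s².
PE = 7083 J
7083 J × (1 cal / 4.184 J) = 1693 cal

1690 cal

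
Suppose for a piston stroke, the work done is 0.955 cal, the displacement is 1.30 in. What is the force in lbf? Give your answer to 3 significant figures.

Rearranging: F = W/d.
W = 0.955 cal = 3.996 J; d = 1.30 in = 0.03302 m.
F = 121.0 N  (the unit combination reduces to kg·m/s² = N)
121.0 N × (1 lbf / 4.448 N) = 27.20 lbf

27.2 lbf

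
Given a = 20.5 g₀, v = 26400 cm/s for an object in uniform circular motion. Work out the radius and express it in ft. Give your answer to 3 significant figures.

1140 ft

Solving a = v²/r for r: r = v²/a.
a = 20.5 g₀ = 201.0 m/s²; v = 26400 cm/s = 264.0 m/s.
r = 346.7 m
346.7 m × (1 ft / 0.3048 m) = 1137 ft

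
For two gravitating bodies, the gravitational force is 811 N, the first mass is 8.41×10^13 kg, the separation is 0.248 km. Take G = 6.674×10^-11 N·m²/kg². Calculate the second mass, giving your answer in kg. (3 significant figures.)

8890 kg

Rearranging F = G·m₁·m₂/r² for m₂: m₂ = F·r²/(G·m₁).
F = 811 N; m₁ = 8.41×10^13 kg; r = 0.248 km = 248.0 m; G = 6.674×10^-11 N·m²/kg².
m₂ = 8887 kg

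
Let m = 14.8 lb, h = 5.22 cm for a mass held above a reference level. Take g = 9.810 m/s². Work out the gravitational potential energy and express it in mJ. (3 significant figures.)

Directly: PE = mgh.
m = 14.8 lb = 6.713 kg; h = 5.22 cm = 0.05220 m; g = 9.810 m/s².
PE = 3.438 J  (the unit combination reduces to kg·m²/s² = J)
3.438 J × (1 mJ / 0.001000 J) = 3438 mJ

3440 mJ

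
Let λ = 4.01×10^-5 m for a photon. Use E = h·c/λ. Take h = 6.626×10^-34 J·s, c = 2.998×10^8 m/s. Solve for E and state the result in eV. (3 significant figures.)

Directly: E = hc/λ.
λ = 4.01×10^-5 m; h = 6.626×10^-34 J·s; c = 2.998×10^8 m/s.
E = 4.954×10^-21 J
4.954×10^-21 J × (1 eV / 1.602×10^-19 J) = 0.03092 eV

0.0309 eV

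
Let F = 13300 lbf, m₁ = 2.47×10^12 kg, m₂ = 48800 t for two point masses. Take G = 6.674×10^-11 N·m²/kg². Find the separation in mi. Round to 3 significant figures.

0.229 mi

Rearranging: r = √(G·m₁m₂/F).
F = 13300 lbf = 59161 N; m₁ = 2.47×10^12 kg; m₂ = 48800 t = 4.880×10^7 kg; G = 6.674×10^-11 N·m²/kg².
r = 368.8 m
368.8 m × (1 mi / 1609 m) = 0.2291 mi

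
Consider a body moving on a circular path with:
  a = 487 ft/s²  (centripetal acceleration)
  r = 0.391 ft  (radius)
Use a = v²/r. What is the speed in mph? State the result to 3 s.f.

9.41 mph

Solving a = v²/r for v: v = √(a·r).
a = 487 ft/s² = 148.4 m/s²; r = 0.391 ft = 0.1192 m.
v = 4.206 m/s
4.206 m/s × (1 mph / 0.4470 m/s) = 9.409 mph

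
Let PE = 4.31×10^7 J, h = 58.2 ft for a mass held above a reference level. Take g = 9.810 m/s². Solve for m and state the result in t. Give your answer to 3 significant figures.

248 t

Solving PE = m·g·h for m: m = PE/(g·h).
PE = 4.31×10^7 J; h = 58.2 ft = 17.74 m; g = 9.810 m/s².
m = 2.477×10^5 kg
2.477×10^5 kg × (1 t / 1000 kg) = 247.7 t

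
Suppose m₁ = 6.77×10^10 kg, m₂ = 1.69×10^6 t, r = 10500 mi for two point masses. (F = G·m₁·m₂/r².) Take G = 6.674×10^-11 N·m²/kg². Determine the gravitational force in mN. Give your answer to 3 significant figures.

Directly: F = Gm₁m₂/r².
m₁ = 6.77×10^10 kg; m₂ = 1.69×10^6 t = 1.690×10^9 kg; r = 10500 mi = 1.690×10^7 m; G = 6.674×10^-11 N·m²/kg².
F = 2.674×10^-5 N  (the unit combination reduces to kg·m/s² = N)
2.674×10^-5 N × (1 mN / 0.001000 N) = 0.02674 mN

0.0267 mN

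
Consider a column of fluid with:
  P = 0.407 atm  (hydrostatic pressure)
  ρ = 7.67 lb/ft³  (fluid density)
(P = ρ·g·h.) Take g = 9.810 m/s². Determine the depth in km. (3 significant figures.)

0.0342 km

Rearranging: h = P/(ρ·g).
P = 0.407 atm = 41239 Pa; ρ = 7.67 lb/ft³ = 122.9 kg/m³; g = 9.810 m/s².
h = 34.22 m
34.22 m × (1 km / 1000 m) = 0.03422 km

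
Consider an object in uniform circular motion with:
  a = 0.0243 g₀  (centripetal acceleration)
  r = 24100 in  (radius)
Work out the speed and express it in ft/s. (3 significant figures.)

39.6 ft/s

Solving a = v²/r for v: v = √(a·r).
a = 0.0243 g₀ = 0.2383 m/s²; r = 24100 in = 612.1 m.
v = 12.08 m/s
12.08 m/s × (1 ft/s / 0.3048 m/s) = 39.63 ft/s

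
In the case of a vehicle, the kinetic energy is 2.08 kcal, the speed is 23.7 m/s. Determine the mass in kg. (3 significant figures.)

31.0 kg

Solving KE = ½mv² for m: m = 2·KE/v².
KE = 2.08 kcal = 8703 J; v = 23.7 m/s.
m = 30.99 kg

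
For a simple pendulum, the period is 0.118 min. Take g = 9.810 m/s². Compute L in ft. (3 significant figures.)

40.9 ft

Rearranging: L = g·(T/2π)².
T = 0.118 min = 7.080 s; g = 9.810 m/s².
L = 12.46 m
12.46 m × (1 ft / 0.3048 m) = 40.87 ft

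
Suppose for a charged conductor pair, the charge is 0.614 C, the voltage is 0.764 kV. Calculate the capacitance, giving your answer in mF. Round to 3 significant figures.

0.804 mF

Directly: C = Q/V.
Q = 0.614 C; V = 0.764 kV = 764.0 V.
C = 8.037×10^-4 F
8.037×10^-4 F × (1 mF / 0.001000 F) = 0.8037 mF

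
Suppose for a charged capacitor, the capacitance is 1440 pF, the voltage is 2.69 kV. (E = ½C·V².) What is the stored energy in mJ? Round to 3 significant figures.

5.21 mJ

E is given directly by: E = ½CV².
C = 1440 pF = 1.440×10^-9 F; V = 2.69 kV = 2690 V.
E = 0.005210 J
0.005210 J × (1 mJ / 0.001000 J) = 5.210 mJ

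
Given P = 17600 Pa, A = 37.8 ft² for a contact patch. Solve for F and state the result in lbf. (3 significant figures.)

13900 lbf

Rearranging P = F/A for F: F = P·A.
P = 17600 Pa; A = 37.8 ft² = 3.512 m².
F = 61807 N
61807 N × (1 lbf / 4.448 N) = 13895 lbf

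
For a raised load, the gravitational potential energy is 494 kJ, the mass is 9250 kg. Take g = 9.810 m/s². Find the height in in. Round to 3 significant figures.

Rearranging PE = m·g·h for h: h = PE/(m·g).
PE = 494 kJ = 4.940×10^5 J; m = 9250 kg; g = 9.810 m/s².
h = 5.444 m
5.444 m × (1 in / 0.02540 m) = 214.3 in

214 in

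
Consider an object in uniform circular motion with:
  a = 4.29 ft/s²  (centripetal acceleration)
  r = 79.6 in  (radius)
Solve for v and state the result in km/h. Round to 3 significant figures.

Rearranging a = v²/r for v: v = √(a·r).
a = 4.29 ft/s² = 1.308 m/s²; r = 79.6 in = 2.022 m.
v = 1.626 m/s
1.626 m/s × (1 km/h / 0.2778 m/s) = 5.853 km/h

5.85 km/h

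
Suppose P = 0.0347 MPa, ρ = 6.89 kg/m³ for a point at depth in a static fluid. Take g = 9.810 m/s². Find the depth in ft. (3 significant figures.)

Rearranging P = ρ·g·h for h: h = P/(ρ·g).
P = 0.0347 MPa = 34700 Pa; ρ = 6.89 kg/m³; g = 9.810 m/s².
h = 513.4 m
513.4 m × (1 ft / 0.3048 m) = 1684 ft

1680 ft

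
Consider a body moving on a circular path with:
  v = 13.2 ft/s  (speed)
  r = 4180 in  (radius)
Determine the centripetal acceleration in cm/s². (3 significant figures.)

Directly: a = v²/r.
v = 13.2 ft/s = 4.023 m/s; r = 4180 in = 106.2 m.
a = 0.1525 m/s²
0.1525 m/s² × (1 cm/s² / 0.01000 m/s²) = 15.25 cm/s²

15.2 cm/s²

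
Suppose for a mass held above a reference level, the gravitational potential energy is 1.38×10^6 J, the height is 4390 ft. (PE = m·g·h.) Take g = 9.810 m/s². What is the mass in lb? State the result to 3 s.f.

Rearranging: m = PE/(g·h).
PE = 1.38×10^6 J; h = 4390 ft = 1338 m; g = 9.810 m/s².
m = 105.1 kg
105.1 kg × (1 lb / 0.4536 kg) = 231.8 lb

232 lb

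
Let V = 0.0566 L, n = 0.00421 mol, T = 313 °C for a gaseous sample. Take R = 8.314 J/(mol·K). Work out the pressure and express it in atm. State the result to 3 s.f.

3.58 atm

From the ideal-gas law: P = nRT/V.
V = 0.0566 L = 5.660×10^-5 m³; n = 0.00421 mol; T = 313 °C = 586.1 K; R = 8.314 J/(mol·K).
P = 3.625×10^5 Pa
3.625×10^5 Pa × (1 atm / 1.013×10^5 Pa) = 3.577 atm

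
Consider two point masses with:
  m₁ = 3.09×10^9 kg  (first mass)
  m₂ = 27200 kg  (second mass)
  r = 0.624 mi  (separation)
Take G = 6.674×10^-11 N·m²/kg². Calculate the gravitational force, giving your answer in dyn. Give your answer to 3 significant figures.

556 dyn

Directly: F = Gm₁m₂/r².
m₁ = 3.09×10^9 kg; m₂ = 27200 kg; r = 0.624 mi = 1004 m; G = 6.674×10^-11 N·m²/kg².
F = 0.005562 N
0.005562 N × (1 dyn / 1.000×10^-5 N) = 556.2 dyn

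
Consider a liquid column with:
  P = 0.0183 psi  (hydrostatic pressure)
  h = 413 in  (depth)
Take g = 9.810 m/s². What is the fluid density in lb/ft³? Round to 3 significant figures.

0.0765 lb/ft³

Rearranging P = ρ·g·h for ρ: ρ = P/(g·h).
P = 0.0183 psi = 126.2 Pa; h = 413 in = 10.49 m; g = 9.810 m/s².
ρ = 1.226 kg/m³
1.226 kg/m³ × (1 lb/ft³ / 16.02 kg/m³) = 0.07654 lb/ft³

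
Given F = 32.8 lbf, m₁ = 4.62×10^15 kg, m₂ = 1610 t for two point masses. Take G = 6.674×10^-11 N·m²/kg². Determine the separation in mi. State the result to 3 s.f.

36.2 mi

From Newton's law of gravitation: r = √(G·m₁m₂/F).
F = 32.8 lbf = 145.9 N; m₁ = 4.62×10^15 kg; m₂ = 1610 t = 1.610×10^6 kg; G = 6.674×10^-11 N·m²/kg².
r = 58331 m
58331 m × (1 mi / 1609 m) = 36.24 mi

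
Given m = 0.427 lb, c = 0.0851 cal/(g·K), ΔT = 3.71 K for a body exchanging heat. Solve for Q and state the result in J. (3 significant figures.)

Q is given directly by: Q = mcΔT.
m = 0.427 lb = 0.1937 kg; c = 0.0851 cal/(g·K) = 356.1 J/(kg·K); ΔT = 3.71 K.
Q = 255.9 J

256 J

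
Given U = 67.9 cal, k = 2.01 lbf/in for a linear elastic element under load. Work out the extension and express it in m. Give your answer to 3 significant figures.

1.27 m

Rearranging U = ½k·x² for x: x = √(2U/k).
U = 67.9 cal = 284.1 J; k = 2.01 lbf/in = 352.0 N/m.
x = 1.270 m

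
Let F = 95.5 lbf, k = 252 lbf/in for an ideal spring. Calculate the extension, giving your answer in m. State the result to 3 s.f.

Rearranging F = k·x for x: x = F/k.
F = 95.5 lbf = 424.8 N; k = 252 lbf/in = 44132 N/m.
x = 0.009626 m

0.00963 m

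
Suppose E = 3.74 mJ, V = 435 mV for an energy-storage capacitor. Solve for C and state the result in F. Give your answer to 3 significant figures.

Rearranging: C = 2E/V².
E = 3.74 mJ = 0.003740 J; V = 435 mV = 0.4350 V.
C = 0.03953 F

0.0395 F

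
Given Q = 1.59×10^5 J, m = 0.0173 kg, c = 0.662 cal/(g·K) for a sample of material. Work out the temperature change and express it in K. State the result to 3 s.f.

3320 K

Solving Q = m·c·ΔT for ΔT: ΔT = Q/(m·c).
Q = 1.59×10^5 J; m = 0.0173 kg; c = 0.662 cal/(g·K) = 2770 J/(kg·K).
ΔT = 3318 K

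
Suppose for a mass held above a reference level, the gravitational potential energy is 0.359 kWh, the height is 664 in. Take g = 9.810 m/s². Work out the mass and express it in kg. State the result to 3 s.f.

7810 kg

Rearranging PE = m·g·h for m: m = PE/(g·h).
PE = 0.359 kWh = 1.292×10^6 J; h = 664 in = 16.87 m; g = 9.810 m/s².
m = 7811 kg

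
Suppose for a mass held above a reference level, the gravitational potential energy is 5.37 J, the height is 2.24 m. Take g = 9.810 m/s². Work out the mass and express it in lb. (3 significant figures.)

Rearranging PE = m·g·h for m: m = PE/(g·h).
PE = 5.37 J; h = 2.24 m; g = 9.810 m/s².
m = 0.2444 kg
0.2444 kg × (1 lb / 0.4536 kg) = 0.5388 lb

0.539 lb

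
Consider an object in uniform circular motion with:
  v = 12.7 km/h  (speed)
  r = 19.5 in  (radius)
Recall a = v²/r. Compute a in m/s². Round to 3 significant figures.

Directly: a = v²/r.
v = 12.7 km/h = 3.528 m/s; r = 19.5 in = 0.4953 m.
a = 25.13 m/s²

25.1 m/s²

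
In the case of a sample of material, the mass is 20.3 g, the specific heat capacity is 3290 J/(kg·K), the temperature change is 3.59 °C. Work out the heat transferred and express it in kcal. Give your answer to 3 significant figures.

0.0573 kcal

Directly: Q = mcΔT.
m = 20.3 g = 0.02030 kg; c = 3290 J/(kg·K); ΔT = 3.59 °C = 3.590 K.
Q = 239.8 J
239.8 J × (1 kcal / 4184 J) = 0.05731 kcal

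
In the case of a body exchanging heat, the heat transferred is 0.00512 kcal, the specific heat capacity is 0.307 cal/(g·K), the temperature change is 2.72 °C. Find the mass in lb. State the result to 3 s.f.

Rearranging: m = Q/(c·ΔT).
Q = 0.00512 kcal = 21.42 J; c = 0.307 cal/(g·K) = 1284 J/(kg·K); ΔT = 2.72 °C = 2.720 K.
m = 0.006131 kg
0.006131 kg × (1 lb / 0.4536 kg) = 0.01352 lb

0.0135 lb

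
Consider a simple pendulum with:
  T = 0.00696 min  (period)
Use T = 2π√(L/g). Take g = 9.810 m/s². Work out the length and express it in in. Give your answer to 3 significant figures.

1.71 in

Rearranging T = 2π√(L/g) for L: L = g·(T/2π)².
T = 0.00696 min = 0.4176 s; g = 9.810 m/s².
L = 0.04333 m
0.04333 m × (1 in / 0.02540 m) = 1.706 in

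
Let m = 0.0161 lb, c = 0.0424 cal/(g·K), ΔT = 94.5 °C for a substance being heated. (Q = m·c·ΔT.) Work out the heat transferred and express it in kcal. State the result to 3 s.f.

0.0293 kcal

Directly: Q = mcΔT.
m = 0.0161 lb = 0.007303 kg; c = 0.0424 cal/(g·K) = 177.4 J/(kg·K); ΔT = 94.5 °C = 94.50 K.
Q = 122.4 J  (the unit combination reduces to kg·m²/s² = J)
122.4 J × (1 kcal / 4184 J) = 0.02926 kcal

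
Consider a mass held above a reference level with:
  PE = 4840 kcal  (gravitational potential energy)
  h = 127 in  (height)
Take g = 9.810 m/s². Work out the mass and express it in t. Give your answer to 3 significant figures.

Solving PE = m·g·h for m: m = PE/(g·h).
PE = 4840 kcal = 2.025×10^7 J; h = 127 in = 3.226 m; g = 9.810 m/s².
m = 6.399×10^5 kg
6.399×10^5 kg × (1 t / 1000 kg) = 639.9 t

640 t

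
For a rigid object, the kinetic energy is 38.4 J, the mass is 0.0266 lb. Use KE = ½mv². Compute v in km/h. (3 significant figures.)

287 km/h

Solving KE = ½mv² for v: v = √(2·KE/m).
KE = 38.4 J; m = 0.0266 lb = 0.01207 kg.
v = 79.78 m/s
79.78 m/s × (1 km/h / 0.2778 m/s) = 287.2 km/h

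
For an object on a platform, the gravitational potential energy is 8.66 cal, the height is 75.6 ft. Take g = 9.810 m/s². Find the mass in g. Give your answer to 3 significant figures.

Rearranging PE = m·g·h for m: m = PE/(g·h).
PE = 8.66 cal = 36.23 J; h = 75.6 ft = 23.04 m; g = 9.810 m/s².
m = 0.1603 kg
0.1603 kg × (1 g / 0.001000 kg) = 160.3 g

160 g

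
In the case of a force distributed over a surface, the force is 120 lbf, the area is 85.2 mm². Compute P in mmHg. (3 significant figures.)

47000 mmHg

P is given directly by: P = F/A.
F = 120 lbf = 533.8 N; A = 85.2 mm² = 8.520×10^-5 m².
P = 6.265×10^6 Pa
6.265×10^6 Pa × (1 mmHg / 133.3 Pa) = 46992 mmHg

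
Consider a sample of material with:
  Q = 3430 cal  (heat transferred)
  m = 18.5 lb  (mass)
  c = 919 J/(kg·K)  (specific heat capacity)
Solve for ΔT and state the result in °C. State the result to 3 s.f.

Rearranging Q = m·c·ΔT for ΔT: ΔT = Q/(m·c).
Q = 3430 cal = 14351 J; m = 18.5 lb = 8.391 kg; c = 919 J/(kg·K).
ΔT = 1.861 K
Since 1 °C = 1 K, 1.861 °C.

1.86 °C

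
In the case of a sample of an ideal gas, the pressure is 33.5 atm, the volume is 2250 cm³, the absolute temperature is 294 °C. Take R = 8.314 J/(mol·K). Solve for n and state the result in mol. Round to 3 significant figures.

1.62 mol

Rearranging PV = nRT for n: n = PV/(RT).
P = 33.5 atm = 3.394×10^6 Pa; V = 2250 cm³ = 0.002250 m³; T = 294 °C = 567.1 K; R = 8.314 J/(mol·K).
n = 1.620 mol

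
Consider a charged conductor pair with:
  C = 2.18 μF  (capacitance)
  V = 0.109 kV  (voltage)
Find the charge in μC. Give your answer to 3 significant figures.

Rearranging C = Q/V for Q: Q = CV.
C = 2.18 μF = 2.180×10^-6 F; V = 0.109 kV = 109.0 V.
Q = 2.376×10^-4 C
2.376×10^-4 C × (1 μC / 1.000×10^-6 C) = 237.6 μC

238 μC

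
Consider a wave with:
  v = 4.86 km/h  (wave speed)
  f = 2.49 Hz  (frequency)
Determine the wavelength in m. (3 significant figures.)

0.542 m

Solving v = f·λ for λ: λ = v/f.
v = 4.86 km/h = 1.350 m/s; f = 2.49 Hz.
λ = 0.5422 m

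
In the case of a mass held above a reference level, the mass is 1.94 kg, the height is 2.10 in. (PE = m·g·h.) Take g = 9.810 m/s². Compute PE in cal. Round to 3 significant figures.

PE is given directly by: PE = mgh.
m = 1.94 kg; h = 2.10 in = 0.05334 m; g = 9.810 m/s².
PE = 1.015 J
1.015 J × (1 cal / 4.184 J) = 0.2426 cal

0.243 cal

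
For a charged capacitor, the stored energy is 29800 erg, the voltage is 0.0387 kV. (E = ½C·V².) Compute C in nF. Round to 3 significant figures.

3980 nF

Solving E = ½C·V² for C: C = 2E/V².
E = 29800 erg = 0.002980 J; V = 0.0387 kV = 38.70 V.
C = 3.979×10^-6 F
3.979×10^-6 F × (1 nF / 1.000×10^-9 F) = 3979 nF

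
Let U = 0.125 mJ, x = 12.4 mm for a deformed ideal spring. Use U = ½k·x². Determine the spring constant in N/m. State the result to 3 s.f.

Solving U = ½k·x² for k: k = 2U/x².
U = 0.125 mJ = 1.250×10^-4 J; x = 12.4 mm = 0.01240 m.
k = 1.626 N/m

1.63 N/m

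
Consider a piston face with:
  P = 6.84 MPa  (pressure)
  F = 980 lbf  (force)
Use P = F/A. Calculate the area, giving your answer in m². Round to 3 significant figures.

6.37×10^-4 m²

Rearranging: A = F/P.
P = 6.84 MPa = 6.840×10^6 Pa; F = 980 lbf = 4359 N.
A = 6.373×10^-4 m²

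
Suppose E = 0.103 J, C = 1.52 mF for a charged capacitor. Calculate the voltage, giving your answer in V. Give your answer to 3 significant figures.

Rearranging: V = √(2E/C).
E = 0.103 J; C = 1.52 mF = 0.001520 F.
V = 11.64 V

11.6 V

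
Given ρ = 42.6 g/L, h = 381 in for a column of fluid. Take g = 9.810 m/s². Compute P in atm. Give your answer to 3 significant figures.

P is given directly by: P = ρgh.
ρ = 42.6 g/L = 42.60 kg/m³; h = 381 in = 9.677 m; g = 9.810 m/s².
P = 4044 Pa
4044 Pa × (1 atm / 1.013×10^5 Pa) = 0.03991 atm

0.0399 atm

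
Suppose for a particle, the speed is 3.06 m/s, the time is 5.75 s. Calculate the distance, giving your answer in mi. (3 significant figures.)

0.0109 mi

Rearranging v = d/t for d: d = v·t.
v = 3.06 m/s; t = 5.75 s.
d = 17.59 m
17.59 m × (1 mi / 1609 m) = 0.01093 mi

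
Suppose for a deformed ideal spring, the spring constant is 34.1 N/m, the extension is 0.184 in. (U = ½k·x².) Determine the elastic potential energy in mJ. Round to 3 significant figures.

U is given directly by: U = ½kx².
k = 34.1 N/m; x = 0.184 in = 0.004674 m.
U = 3.724×10^-4 J
3.724×10^-4 J × (1 mJ / 0.001000 J) = 0.3724 mJ

0.372 mJ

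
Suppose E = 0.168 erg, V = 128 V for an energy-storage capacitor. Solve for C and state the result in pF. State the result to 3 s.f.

2.05 pF

Rearranging: C = 2E/V².
E = 0.168 erg = 1.680×10^-8 J; V = 128 V.
C = 2.051×10^-12 F
2.051×10^-12 F × (1 pF / 1.000×10^-12 F) = 2.051 pF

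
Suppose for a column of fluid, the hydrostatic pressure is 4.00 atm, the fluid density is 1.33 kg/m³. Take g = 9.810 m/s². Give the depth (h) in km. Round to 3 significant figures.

31.1 km

Solving P = ρ·g·h for h: h = P/(ρ·g).
P = 4.00 atm = 4.053×10^5 Pa; ρ = 1.33 kg/m³; g = 9.810 m/s².
h = 31064 m
31064 m × (1 km / 1000 m) = 31.06 km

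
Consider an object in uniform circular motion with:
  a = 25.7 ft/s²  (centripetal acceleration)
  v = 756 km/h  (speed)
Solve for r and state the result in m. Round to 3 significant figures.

5630 m

Solving a = v²/r for r: r = v²/a.
a = 25.7 ft/s² = 7.833 m/s²; v = 756 km/h = 210.0 m/s.
r = 5630 m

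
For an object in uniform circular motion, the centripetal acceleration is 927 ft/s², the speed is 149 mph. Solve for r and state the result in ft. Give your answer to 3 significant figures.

51.5 ft

Rearranging: r = v²/a.
a = 927 ft/s² = 282.5 m/s²; v = 149 mph = 66.61 m/s.
r = 15.70 m
15.70 m × (1 ft / 0.3048 m) = 51.52 ft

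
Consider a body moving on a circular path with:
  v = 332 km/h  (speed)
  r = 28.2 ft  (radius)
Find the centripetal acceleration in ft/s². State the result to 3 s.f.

3250 ft/s²

a is given directly by: a = v²/r.
v = 332 km/h = 92.22 m/s; r = 28.2 ft = 8.595 m.
a = 989.5 m/s²
989.5 m/s² × (1 ft/s² / 0.3048 m/s²) = 3246 ft/s²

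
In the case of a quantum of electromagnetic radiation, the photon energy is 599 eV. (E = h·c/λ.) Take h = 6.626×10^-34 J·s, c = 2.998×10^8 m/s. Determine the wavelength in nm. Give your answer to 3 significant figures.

2.07 nm

Solving E = h·c/λ for λ: λ = hc/E.
E = 599 eV = 9.597×10^-17 J; h = 6.626×10^-34 J·s; c = 2.998×10^8 m/s.
λ = 2.070×10^-9 m
2.070×10^-9 m × (1 nm / 1.000×10^-9 m) = 2.070 nm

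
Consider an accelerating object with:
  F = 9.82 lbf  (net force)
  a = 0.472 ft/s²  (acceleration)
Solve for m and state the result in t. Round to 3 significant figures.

0.304 t

Rearranging: m = F/a.
F = 9.82 lbf = 43.68 N; a = 0.472 ft/s² = 0.1439 m/s².
m = 303.6 kg
303.6 kg × (1 t / 1000 kg) = 0.3036 t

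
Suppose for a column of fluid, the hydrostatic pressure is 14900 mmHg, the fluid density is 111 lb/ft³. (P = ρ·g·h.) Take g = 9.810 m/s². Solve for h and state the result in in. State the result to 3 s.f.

4480 in

Solving P = ρ·g·h for h: h = P/(ρ·g).
P = 14900 mmHg = 1.986×10^6 Pa; ρ = 111 lb/ft³ = 1778 kg/m³; g = 9.810 m/s².
h = 113.9 m
113.9 m × (1 in / 0.02540 m) = 4484 in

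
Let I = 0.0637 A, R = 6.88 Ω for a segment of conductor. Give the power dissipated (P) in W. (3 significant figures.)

0.0279 W

P is given directly by: P = I²R.
I = 0.0637 A; R = 6.88 Ω.
P = 0.02792 W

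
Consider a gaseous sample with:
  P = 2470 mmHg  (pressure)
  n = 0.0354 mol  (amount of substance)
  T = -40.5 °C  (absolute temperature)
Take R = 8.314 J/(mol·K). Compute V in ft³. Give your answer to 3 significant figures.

0.00734 ft³

Solving PV = nRT for V: V = nRT/P.
P = 2470 mmHg = 3.293×10^5 Pa; n = 0.0354 mol; T = -40.5 °C = 232.6 K; R = 8.314 J/(mol·K).
V = 2.079×10^-4 m³
2.079×10^-4 m³ × (1 ft³ / 0.02832 m³) = 0.007343 ft³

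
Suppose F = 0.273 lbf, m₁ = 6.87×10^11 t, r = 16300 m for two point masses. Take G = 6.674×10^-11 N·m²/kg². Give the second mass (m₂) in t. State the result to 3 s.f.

7.04 t

From Newton's law of gravitation: m₂ = F·r²/(G·m₁).
F = 0.273 lbf = 1.214 N; m₁ = 6.87×10^11 t = 6.870×10^14 kg; r = 16300 m; G = 6.674×10^-11 N·m²/kg².
m₂ = 7037 kg
7037 kg × (1 t / 1000 kg) = 7.037 t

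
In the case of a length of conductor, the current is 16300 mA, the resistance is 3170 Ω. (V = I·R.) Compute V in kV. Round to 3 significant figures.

51.7 kV

From Ohm's law: V = IR.
I = 16300 mA = 16.30 A; R = 3170 Ω.
V = 51671 V  (the unit combination reduces to kg·m²/(A·s³) = V)
51671 V × (1 kV / 1000 V) = 51.67 kV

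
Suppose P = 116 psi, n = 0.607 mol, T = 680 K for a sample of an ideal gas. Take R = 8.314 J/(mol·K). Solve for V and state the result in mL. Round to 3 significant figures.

From the ideal-gas law: V = nRT/P.
P = 116 psi = 7.998×10^5 Pa; n = 0.607 mol; T = 680 K; R = 8.314 J/(mol·K).
V = 0.004291 m³
0.004291 m³ × (1 mL / 1.000×10^-6 m³) = 4291 mL

4290 mL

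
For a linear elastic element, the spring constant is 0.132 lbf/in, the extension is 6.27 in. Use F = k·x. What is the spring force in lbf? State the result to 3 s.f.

From Hooke's law: F = kx.
k = 0.132 lbf/in = 23.12 N/m; x = 6.27 in = 0.1593 m.
F = 3.682 N  (the unit combination reduces to kg·m/s² = N)
3.682 N × (1 lbf / 4.448 N) = 0.8276 lbf

0.828 lbf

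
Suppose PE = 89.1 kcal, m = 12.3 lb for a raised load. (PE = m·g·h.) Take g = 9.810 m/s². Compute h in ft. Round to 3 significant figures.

Solving PE = m·g·h for h: h = PE/(m·g).
PE = 89.1 kcal = 3.728×10^5 J; m = 12.3 lb = 5.579 kg; g = 9.810 m/s².
h = 6811 m
6811 m × (1 ft / 0.3048 m) = 22347 ft

22300 ft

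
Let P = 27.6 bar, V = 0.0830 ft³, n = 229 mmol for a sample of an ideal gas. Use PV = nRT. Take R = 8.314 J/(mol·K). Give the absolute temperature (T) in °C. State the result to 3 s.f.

Solving PV = nRT for T: T = PV/(nR).
P = 27.6 bar = 2.760×10^6 Pa; V = 0.0830 ft³ = 0.002350 m³; n = 229 mmol = 0.2290 mol; R = 8.314 J/(mol·K).
T = 3407 K
3407 K − 273.15 = 3134 °C

3130 °C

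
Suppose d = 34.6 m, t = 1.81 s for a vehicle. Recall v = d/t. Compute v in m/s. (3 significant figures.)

Directly: v = d/t.
d = 34.6 m; t = 1.81 s.
v = 19.12 m/s

19.1 m/s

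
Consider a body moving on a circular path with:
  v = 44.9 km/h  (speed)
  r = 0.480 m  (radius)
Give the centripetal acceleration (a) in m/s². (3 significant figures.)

Directly: a = v²/r.
v = 44.9 km/h = 12.47 m/s; r = 0.480 m.
a = 324.1 m/s²

324 m/s²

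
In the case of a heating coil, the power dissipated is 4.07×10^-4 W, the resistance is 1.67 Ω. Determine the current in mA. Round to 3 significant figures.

Rearranging P = I²R for I: I = √(P/R).
P = 4.07×10^-4 W; R = 1.67 Ω.
I = 0.01561 A
0.01561 A × (1 mA / 0.001000 A) = 15.61 mA

15.6 mA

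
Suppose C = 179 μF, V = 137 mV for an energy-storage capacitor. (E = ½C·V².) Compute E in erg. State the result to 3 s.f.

E is given directly by: E = ½CV².
C = 179 μF = 1.790×10^-4 F; V = 137 mV = 0.1370 V.
E = 1.680×10^-6 J  (the unit combination reduces to kg·m²/s² = J)
1.680×10^-6 J × (1 erg / 1.000×10^-7 J) = 16.80 erg

16.8 erg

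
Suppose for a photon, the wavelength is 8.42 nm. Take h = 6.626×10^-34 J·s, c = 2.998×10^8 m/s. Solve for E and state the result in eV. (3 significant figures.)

Directly: E = hc/λ.
λ = 8.42 nm = 8.420×10^-9 m; h = 6.626×10^-34 J·s; c = 2.998×10^8 m/s.
E = 2.359×10^-17 J  (the unit combination reduces to kg·m²/s² = J)
2.359×10^-17 J × (1 eV / 1.602×10^-19 J) = 147.3 eV

147 eV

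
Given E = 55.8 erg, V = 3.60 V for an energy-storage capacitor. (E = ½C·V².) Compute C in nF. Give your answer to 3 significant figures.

Rearranging E = ½C·V² for C: C = 2E/V².
E = 55.8 erg = 5.580×10^-6 J; V = 3.60 V.
C = 8.611×10^-7 F
8.611×10^-7 F × (1 nF / 1.000×10^-9 F) = 861.1 nF

861 nF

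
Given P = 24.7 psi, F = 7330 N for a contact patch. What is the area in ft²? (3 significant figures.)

Rearranging: A = F/P.
P = 24.7 psi = 1.703×10^5 Pa; F = 7330 N.
A = 0.04304 m²
0.04304 m² × (1 ft² / 0.09290 m²) = 0.4633 ft²

0.463 ft²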